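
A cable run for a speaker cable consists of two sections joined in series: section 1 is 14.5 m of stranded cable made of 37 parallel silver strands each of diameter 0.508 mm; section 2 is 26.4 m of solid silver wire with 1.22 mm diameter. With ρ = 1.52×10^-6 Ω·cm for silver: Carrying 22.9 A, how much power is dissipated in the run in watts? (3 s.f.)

ρ = 1.52×10^-6 Ω·cm = 1.52×10^-8 Ω·m
Section 1: A_strand = π(2.5400e-04)² = 2.027e-07 m²; R₁ = ρL/(N·A_s) = (1.52×10^-8)(14.5)/(37×2.027e-07) = 0.02939 Ω
Section 2: A = π(d/2)² = π(6.1000e-04 m)² = 1.169e-06 m²
R₂ = (1.52×10^-8)(26.4)/(1.169e-06) = 0.3433 Ω
R = R₁ + R₂ = 0.3727 Ω
P = I²R = (22.9)² × 0.3727 = 195 W

195 W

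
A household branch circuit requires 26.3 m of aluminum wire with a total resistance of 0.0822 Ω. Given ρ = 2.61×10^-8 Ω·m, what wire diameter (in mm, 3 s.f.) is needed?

3.26 mm

A = ρL/R = (2.61×10^-8)(26.3)/(0.0822) = 8.351e-06 m²
d = 2√(A/π) = 3.261e-03 m = 3.26 mm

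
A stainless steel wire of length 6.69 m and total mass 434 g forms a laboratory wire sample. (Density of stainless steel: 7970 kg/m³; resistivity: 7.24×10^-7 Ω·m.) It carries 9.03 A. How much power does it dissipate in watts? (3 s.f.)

48.5 W

A = m/(density·L) = 0.434/(7970×6.69) = 8.1396e-06 m²
R = ρL/A = (7.24×10^-7)(6.69)/(8.1396e-06) = 0.5951 Ω
P = I²R = (9.03)² × 0.5951 = 48.5 W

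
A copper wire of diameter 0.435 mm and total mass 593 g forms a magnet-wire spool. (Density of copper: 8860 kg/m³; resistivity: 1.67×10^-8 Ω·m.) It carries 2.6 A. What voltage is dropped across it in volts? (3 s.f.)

A = π(d/2)² = π(2.1750e-04 m)² = 1.4862e-07 m²
L = m/(density·A) = 0.593/(8860×1.4862e-07) = 450.4 m
R = ρL/A = (1.67×10^-8)(450.4)/(1.4862e-07) = 50.61 Ω
V = IR = 2.6 × 50.61 = 132 V

132 V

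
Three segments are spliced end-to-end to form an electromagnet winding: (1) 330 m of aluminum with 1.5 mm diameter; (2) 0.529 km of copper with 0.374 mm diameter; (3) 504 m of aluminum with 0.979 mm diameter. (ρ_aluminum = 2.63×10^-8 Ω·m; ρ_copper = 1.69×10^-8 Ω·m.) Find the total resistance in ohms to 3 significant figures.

Seg 1: A = π(d/2)² = π(7.5000e-04 m)² = 1.767e-06 m²
R_1 = (2.63×10^-8)(330)/(1.767e-06) = 4.911 Ω
Seg 2: A = π(d/2)² = π(1.8700e-04 m)² = 1.099e-07 m²
R_2 = (1.69×10^-8)(529)/(1.099e-07) = 81.38 Ω
Seg 3: A = π(d/2)² = π(4.8950e-04 m)² = 7.528e-07 m²
R_3 = (2.63×10^-8)(504)/(7.528e-07) = 17.61 Ω
R_total = R_1 + R_2 + R_3 = 104 Ω

104 Ω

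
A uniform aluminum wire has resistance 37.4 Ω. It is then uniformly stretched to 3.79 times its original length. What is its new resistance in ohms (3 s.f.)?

537 Ω

Volume constant ⇒ A' = A/k with k = 3.79. R' = ρ(kL)/(A/k) = k²R.
R' = 14.36 × 37.4 = 537 Ω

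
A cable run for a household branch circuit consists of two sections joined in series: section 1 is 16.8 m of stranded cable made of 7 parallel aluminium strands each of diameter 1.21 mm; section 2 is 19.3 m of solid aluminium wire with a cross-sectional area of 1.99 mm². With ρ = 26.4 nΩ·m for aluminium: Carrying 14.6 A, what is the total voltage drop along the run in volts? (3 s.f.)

4.54 V

ρ = 26.4 nΩ·m = 2.64×10^-8 Ω·m
Section 1: A_strand = π(6.0500e-04)² = 1.150e-06 m²; R₁ = ρL/(N·A_s) = (2.64×10^-8)(16.8)/(7×1.150e-06) = 0.0551 Ω
Section 2: A = 1.99 mm² = 1.990e-06 m²
R₂ = (2.64×10^-8)(19.3)/(1.990e-06) = 0.256 Ω
R = R₁ + R₂ = 0.3111 Ω
V = IR = 14.6 × 0.3111 = 4.54 V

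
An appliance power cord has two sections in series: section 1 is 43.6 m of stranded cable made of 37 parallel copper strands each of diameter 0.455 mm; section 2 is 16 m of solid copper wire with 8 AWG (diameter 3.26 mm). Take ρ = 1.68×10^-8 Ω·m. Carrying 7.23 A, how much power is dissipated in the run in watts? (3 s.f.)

Section 1: A_strand = π(2.2750e-04)² = 1.626e-07 m²; R₁ = ρL/(N·A_s) = (1.68×10^-8)(43.6)/(37×1.626e-07) = 0.1218 Ω
Section 2: A = π(3.26/2 mm)² = π(1.6300e-03 m)² = 8.347e-06 m²
R₂ = (1.68×10^-8)(16)/(8.347e-06) = 0.0322 Ω
R = R₁ + R₂ = 0.154 Ω
P = I²R = (7.23)² × 0.154 = 8.05 W

8.05 W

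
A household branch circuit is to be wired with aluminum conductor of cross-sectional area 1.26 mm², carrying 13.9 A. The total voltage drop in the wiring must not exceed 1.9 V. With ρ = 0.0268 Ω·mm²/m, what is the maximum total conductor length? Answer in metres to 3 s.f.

ρ = 0.0268 Ω·mm²/m = 2.68×10^-8 Ω·m
A = 1.26 mm² = 1.260e-06 m²
L_max = V_max·A/(1·ρI) = (1.9)(1.260e-06)/(2.68×10^-8×13.9) = 6.43 m

6.43 m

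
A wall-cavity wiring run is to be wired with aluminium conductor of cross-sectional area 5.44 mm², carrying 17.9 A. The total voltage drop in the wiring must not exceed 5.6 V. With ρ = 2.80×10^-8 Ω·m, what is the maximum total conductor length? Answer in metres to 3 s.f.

A = 5.44 mm² = 5.440e-06 m²
L_max = V_max·A/(1·ρI) = (5.6)(5.440e-06)/(2.80×10^-8×17.9) = 60.8 m

60.8 m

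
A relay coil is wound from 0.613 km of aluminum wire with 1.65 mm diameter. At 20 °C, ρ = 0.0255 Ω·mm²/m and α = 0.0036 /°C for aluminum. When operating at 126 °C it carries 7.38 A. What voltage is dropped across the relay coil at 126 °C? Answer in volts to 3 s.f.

ρ = 0.0255 Ω·mm²/m = 2.55×10^-8 Ω·m
A = π(d/2)² = π(8.2500e-04 m)² = 2.138e-06 m²
R₍20₎ = ρL/A = (2.55×10^-8)(613)/(2.138e-06) = 7.31 Ω
R₍126₎ = R₍20₎(1 + αΔT) = 7.31 × (1 + 0.0036×106) = 10.1 Ω
V = IR = 7.38 × 10.1 = 74.5 V

74.5 V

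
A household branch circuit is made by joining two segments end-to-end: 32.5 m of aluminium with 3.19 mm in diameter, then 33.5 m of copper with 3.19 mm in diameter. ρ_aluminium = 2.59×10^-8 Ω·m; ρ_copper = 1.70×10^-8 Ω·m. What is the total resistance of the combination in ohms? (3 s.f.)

Segment 1: A = π(d/2)² = π(1.5950e-03 m)² = 7.992e-06 m²
R₁ = ρL/A = (2.59×10^-8)(32.5)/(7.992e-06) = 0.1053 Ω
R₂ = (1.70×10^-8)(33.5)/(7.992e-06) = 0.07126 Ω
R = R₁ + R₂ = 0.177 Ω

0.177 Ω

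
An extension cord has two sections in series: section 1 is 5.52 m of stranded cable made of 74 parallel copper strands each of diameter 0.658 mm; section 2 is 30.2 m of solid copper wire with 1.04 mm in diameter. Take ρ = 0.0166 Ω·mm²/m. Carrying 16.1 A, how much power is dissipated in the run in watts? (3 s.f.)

154 W

ρ = 0.0166 Ω·mm²/m = 1.66×10^-8 Ω·m
Section 1: A_strand = π(3.2900e-04)² = 3.400e-07 m²; R₁ = ρL/(N·A_s) = (1.66×10^-8)(5.52)/(74×3.400e-07) = 0.003641 Ω
Section 2: A = π(d/2)² = π(5.2000e-04 m)² = 8.495e-07 m²
R₂ = (1.66×10^-8)(30.2)/(8.495e-07) = 0.5901 Ω
R = R₁ + R₂ = 0.5938 Ω
P = I²R = (16.1)² × 0.5938 = 154 W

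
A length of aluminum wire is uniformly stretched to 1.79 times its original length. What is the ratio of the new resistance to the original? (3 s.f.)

Volume constant ⇒ A' = A/k with k = 1.79. R' = ρ(kL)/(A/k) = k²R.
Factor = 3.20

3.20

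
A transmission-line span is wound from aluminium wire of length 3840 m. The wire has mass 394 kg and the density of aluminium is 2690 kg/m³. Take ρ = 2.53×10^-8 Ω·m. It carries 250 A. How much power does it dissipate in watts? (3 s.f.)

1.59×10^5 W

A = m/(density·L) = 394/(2690×3840) = 3.8143e-05 m²
R = ρL/A = (2.53×10^-8)(3840)/(3.8143e-05) = 2.547 Ω
P = I²R = (250)² × 2.547 = 1.59×10^5 W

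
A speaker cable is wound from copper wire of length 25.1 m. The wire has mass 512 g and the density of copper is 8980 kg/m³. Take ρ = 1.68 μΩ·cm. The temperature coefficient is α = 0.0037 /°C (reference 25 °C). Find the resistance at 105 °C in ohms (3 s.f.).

ρ = 1.68 μΩ·cm = 1.68×10^-8 Ω·m
A = m/(density·L) = 0.512/(8980×25.1) = 2.2715e-06 m²
R = ρL/A = (1.68×10^-8)(25.1)/(2.2715e-06) = 0.1856 Ω
R(105 °C) = 0.1856 × (1 + 0.0037×80) = 0.241 Ω

0.241 Ω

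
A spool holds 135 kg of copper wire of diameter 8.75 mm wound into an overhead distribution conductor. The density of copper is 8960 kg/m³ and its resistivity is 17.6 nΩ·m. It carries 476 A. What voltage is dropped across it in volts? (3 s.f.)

34.9 V

ρ = 17.6 nΩ·m = 1.76×10^-8 Ω·m
A = π(d/2)² = π(4.3750e-03 m)² = 6.0132e-05 m²
L = m/(density·A) = 135/(8960×6.0132e-05) = 250.6 m
R = ρL/A = (1.76×10^-8)(250.6)/(6.0132e-05) = 0.07334 Ω
V = IR = 476 × 0.07334 = 34.9 V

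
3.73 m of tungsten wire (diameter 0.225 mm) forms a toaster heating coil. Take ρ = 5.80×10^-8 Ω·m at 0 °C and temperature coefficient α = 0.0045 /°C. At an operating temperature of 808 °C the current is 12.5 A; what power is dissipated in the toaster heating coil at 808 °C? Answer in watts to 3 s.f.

3940 W

A = π(d/2)² = π(1.1250e-04 m)² = 3.976e-08 m²
R₍0₎ = ρL/A = (5.80×10^-8)(3.73)/(3.976e-08) = 5.441 Ω
R₍808₎ = R₍0₎(1 + αΔT) = 5.441 × (1 + 0.0045×808) = 25.22 Ω
P = I²R = (12.5)² × 25.22 = 3940 W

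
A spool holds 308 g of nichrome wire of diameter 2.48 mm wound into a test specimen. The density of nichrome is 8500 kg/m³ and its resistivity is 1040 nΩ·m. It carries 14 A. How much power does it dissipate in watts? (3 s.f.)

ρ = 1040 nΩ·m = 1.04×10^-6 Ω·m
A = π(d/2)² = π(1.2400e-03 m)² = 4.8305e-06 m²
L = m/(density·A) = 0.308/(8500×4.8305e-06) = 7.501 m
R = ρL/A = (1.04×10^-6)(7.501)/(4.8305e-06) = 1.615 Ω
P = I²R = (14)² × 1.615 = 317 W

317 W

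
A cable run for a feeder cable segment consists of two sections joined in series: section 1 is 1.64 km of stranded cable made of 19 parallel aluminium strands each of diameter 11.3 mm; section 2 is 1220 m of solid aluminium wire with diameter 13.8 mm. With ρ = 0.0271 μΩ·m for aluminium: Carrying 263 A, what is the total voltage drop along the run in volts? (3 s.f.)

64.3 V

ρ = 0.0271 μΩ·m = 2.71×10^-8 Ω·m
Section 1: A_strand = π(5.6500e-03)² = 1.003e-04 m²; R₁ = ρL/(N·A_s) = (2.71×10^-8)(1640)/(19×1.003e-04) = 0.02332 Ω
Section 2: A = π(d/2)² = π(6.9000e-03 m)² = 1.496e-04 m²
R₂ = (2.71×10^-8)(1220)/(1.496e-04) = 0.221 Ω
R = R₁ + R₂ = 0.2444 Ω
V = IR = 263 × 0.2444 = 64.3 V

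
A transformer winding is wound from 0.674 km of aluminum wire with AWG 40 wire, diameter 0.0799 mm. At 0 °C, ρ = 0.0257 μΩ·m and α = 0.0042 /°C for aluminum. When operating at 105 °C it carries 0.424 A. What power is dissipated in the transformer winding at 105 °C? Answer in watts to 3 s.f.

ρ = 0.0257 μΩ·m = 2.57×10^-8 Ω·m
A = π(0.0799/2 mm)² = π(3.9950e-05 m)² = 5.014e-09 m²
R₍0₎ = ρL/A = (2.57×10^-8)(674)/(5.014e-09) = 3455 Ω
R₍105₎ = R₍0₎(1 + αΔT) = 3455 × (1 + 0.0042×105) = 4978 Ω
P = I²R = (0.424)² × 4978 = 895 W

895 W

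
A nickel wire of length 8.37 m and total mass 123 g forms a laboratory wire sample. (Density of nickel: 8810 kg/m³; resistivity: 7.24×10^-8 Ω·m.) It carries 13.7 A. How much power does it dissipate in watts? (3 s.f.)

68.2 W

A = m/(density·L) = 0.123/(8810×8.37) = 1.6680e-06 m²
R = ρL/A = (7.24×10^-8)(8.37)/(1.6680e-06) = 0.3633 Ω
P = I²R = (13.7)² × 0.3633 = 68.2 W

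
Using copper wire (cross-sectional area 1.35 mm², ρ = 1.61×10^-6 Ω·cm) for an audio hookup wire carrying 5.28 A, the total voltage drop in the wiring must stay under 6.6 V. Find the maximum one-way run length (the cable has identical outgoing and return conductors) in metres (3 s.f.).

ρ = 1.61×10^-6 Ω·cm = 1.61×10^-8 Ω·m
A = 1.35 mm² = 1.350e-06 m²
L_max = V_max·A/(2·ρI) = (6.6)(1.350e-06)/(2×1.61×10^-8×5.28) = 52.4 m

52.4 m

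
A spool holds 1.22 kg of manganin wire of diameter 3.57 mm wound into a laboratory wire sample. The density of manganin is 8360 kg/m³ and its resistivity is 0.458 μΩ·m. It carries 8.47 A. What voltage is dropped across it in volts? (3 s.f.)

5.65 V

ρ = 0.458 μΩ·m = 4.58×10^-7 Ω·m
A = π(d/2)² = π(1.7850e-03 m)² = 1.0010e-05 m²
L = m/(density·A) = 1.22/(8360×1.0010e-05) = 14.58 m
R = ρL/A = (4.58×10^-7)(14.58)/(1.0010e-05) = 0.6671 Ω
V = IR = 8.47 × 0.6671 = 5.65 V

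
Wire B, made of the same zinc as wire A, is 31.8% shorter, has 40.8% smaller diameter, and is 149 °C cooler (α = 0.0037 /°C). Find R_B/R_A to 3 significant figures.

R ∝ ρL/d² with ρ ∝ (1+αΔT), so R_B/R_A = (1 − 31.8/100) × (1 − 40.8/100)⁻² × (1 − 0.0037×149)
= 0.682 × 2.853 × 0.4487 = 0.873

0.873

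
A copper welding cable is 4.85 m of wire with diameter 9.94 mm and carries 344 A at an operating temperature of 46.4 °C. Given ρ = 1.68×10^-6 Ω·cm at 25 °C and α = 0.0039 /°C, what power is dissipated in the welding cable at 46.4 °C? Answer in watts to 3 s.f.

ρ = 1.68×10^-6 Ω·cm = 1.68×10^-8 Ω·m
A = π(d/2)² = π(4.9700e-03 m)² = 7.760e-05 m²
R₍25₎ = ρL/A = (1.68×10^-8)(4.85)/(7.760e-05) = 0.00105 Ω
R₍46.4₎ = R₍25₎(1 + αΔT) = 0.00105 × (1 + 0.0039×21.4) = 0.001138 Ω
P = I²R = (344)² × 0.001138 = 135 W

135 W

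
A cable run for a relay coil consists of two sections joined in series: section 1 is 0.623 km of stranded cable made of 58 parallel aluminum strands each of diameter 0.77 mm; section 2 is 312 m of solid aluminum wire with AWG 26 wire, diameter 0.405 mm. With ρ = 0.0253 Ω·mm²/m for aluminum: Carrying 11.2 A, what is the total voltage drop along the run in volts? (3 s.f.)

693 V

ρ = 0.0253 Ω·mm²/m = 2.53×10^-8 Ω·m
Section 1: A_strand = π(3.8500e-04)² = 4.657e-07 m²; R₁ = ρL/(N·A_s) = (2.53×10^-8)(623)/(58×4.657e-07) = 0.5836 Ω
Section 2: A = π(0.405/2 mm)² = π(2.0250e-04 m)² = 1.288e-07 m²
R₂ = (2.53×10^-8)(312)/(1.288e-07) = 61.27 Ω
R = R₁ + R₂ = 61.86 Ω
V = IR = 11.2 × 61.86 = 693 V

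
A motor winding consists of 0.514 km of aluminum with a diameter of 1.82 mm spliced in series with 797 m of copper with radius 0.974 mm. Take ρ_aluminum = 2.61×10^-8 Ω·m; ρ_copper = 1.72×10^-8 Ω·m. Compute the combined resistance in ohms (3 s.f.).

Segment 1: A = π(d/2)² = π(9.1000e-04 m)² = 2.602e-06 m²
R₁ = ρL/A = (2.61×10^-8)(514)/(2.602e-06) = 5.157 Ω
Segment 2: A = πr² = π(9.7400e-04 m)² = 2.980e-06 m²
R₂ = (1.72×10^-8)(797)/(2.980e-06) = 4.6 Ω
R = R₁ + R₂ = 9.76 Ω

9.76 Ω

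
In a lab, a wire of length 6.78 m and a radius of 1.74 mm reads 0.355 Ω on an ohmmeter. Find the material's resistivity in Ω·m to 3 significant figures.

A = πr² = π(1.7400e-03 m)² = 9.511e-06 m²
ρ = RA/L = (0.355)(9.511e-06)/(6.78) = 4.98×10^-7 Ω·m

4.98×10^-7 Ω·m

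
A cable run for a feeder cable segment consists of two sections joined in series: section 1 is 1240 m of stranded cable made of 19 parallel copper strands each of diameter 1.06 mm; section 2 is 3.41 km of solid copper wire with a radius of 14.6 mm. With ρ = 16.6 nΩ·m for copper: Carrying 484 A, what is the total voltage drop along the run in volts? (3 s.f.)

ρ = 16.6 nΩ·m = 1.66×10^-8 Ω·m
Section 1: A_strand = π(5.3000e-04)² = 8.825e-07 m²; R₁ = ρL/(N·A_s) = (1.66×10^-8)(1240)/(19×8.825e-07) = 1.228 Ω
Section 2: A = πr² = π(1.4600e-02 m)² = 6.697e-04 m²
R₂ = (1.66×10^-8)(3410)/(6.697e-04) = 0.08453 Ω
R = R₁ + R₂ = 1.312 Ω
V = IR = 484 × 1.312 = 635 V

635 V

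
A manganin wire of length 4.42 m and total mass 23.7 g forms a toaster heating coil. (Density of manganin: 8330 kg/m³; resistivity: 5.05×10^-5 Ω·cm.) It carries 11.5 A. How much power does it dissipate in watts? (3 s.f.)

ρ = 5.05×10^-5 Ω·cm = 5.05×10^-7 Ω·m
A = m/(density·L) = 0.0237/(8330×4.42) = 6.4370e-07 m²
R = ρL/A = (5.05×10^-7)(4.42)/(6.4370e-07) = 3.468 Ω
P = I²R = (11.5)² × 3.468 = 459 W

459 W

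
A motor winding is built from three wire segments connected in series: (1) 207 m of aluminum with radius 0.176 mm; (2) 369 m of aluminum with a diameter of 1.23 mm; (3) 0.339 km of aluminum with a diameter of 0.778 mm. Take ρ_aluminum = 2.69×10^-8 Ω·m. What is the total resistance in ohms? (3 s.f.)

Seg 1: A = πr² = π(1.7600e-04 m)² = 9.731e-08 m²
R_1 = (2.69×10^-8)(207)/(9.731e-08) = 57.22 Ω
Seg 2: A = π(d/2)² = π(6.1500e-04 m)² = 1.188e-06 m²
R_2 = (2.69×10^-8)(369)/(1.188e-06) = 8.354 Ω
Seg 3: A = π(d/2)² = π(3.8900e-04 m)² = 4.754e-07 m²
R_3 = (2.69×10^-8)(339)/(4.754e-07) = 19.18 Ω
R_total = R_1 + R_2 + R_3 = 84.8 Ω

84.8 Ω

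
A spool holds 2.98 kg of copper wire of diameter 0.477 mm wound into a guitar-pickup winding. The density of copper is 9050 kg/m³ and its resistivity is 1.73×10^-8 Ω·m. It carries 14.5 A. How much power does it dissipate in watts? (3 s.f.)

A = π(d/2)² = π(2.3850e-04 m)² = 1.7870e-07 m²
L = m/(density·A) = 2.98/(9050×1.7870e-07) = 1843 m
R = ρL/A = (1.73×10^-8)(1843)/(1.7870e-07) = 178.4 Ω
P = I²R = (14.5)² × 178.4 = 37500 W

37500 W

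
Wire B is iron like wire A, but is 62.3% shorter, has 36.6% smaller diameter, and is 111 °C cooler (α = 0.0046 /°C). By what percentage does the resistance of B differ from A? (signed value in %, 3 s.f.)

R ∝ ρL/d² with ρ ∝ (1+αΔT), so R_B/R_A = (1 − 62.3/100) × (1 − 36.6/100)⁻² × (1 − 0.0046×111)
= 0.377 × 2.488 × 0.4894 = 0.459
(R_B − R_A)/R_A = 0.459 − 1 = -54.1%

-54.1%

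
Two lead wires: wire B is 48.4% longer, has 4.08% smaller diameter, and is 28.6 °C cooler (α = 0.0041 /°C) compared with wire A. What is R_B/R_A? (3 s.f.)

R ∝ ρL/d² with ρ ∝ (1+αΔT), so R_B/R_A = (1 + 48.4/100) × (1 − 4.08/100)⁻² × (1 − 0.0041×28.6)
= 1.484 × 1.087 × 0.8827 = 1.42

1.42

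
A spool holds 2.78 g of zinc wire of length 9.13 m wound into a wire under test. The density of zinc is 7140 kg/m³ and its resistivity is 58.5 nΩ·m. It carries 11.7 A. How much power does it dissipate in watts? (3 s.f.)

ρ = 58.5 nΩ·m = 5.85×10^-8 Ω·m
A = m/(density·L) = 0.00278/(7140×9.13) = 4.2646e-08 m²
R = ρL/A = (5.85×10^-8)(9.13)/(4.2646e-08) = 12.52 Ω
P = I²R = (11.7)² × 12.52 = 1710 W

1710 W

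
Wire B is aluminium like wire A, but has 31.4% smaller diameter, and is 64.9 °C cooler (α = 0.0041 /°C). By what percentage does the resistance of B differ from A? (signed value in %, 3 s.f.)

56.0%

R ∝ ρL/d² with ρ ∝ (1+αΔT), so R_B/R_A = (1 − 31.4/100)⁻² × (1 − 0.0041×64.9)
= 2.125 × 0.7339 = 1.56
(R_B − R_A)/R_A = 1.56 − 1 = 56.0%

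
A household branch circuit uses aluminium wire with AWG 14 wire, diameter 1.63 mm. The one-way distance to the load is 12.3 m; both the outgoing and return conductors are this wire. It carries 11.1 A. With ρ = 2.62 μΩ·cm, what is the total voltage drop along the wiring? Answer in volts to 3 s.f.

3.43 V

ρ = 2.62 μΩ·cm = 2.62×10^-8 Ω·m
A = π(1.63/2 mm)² = π(8.1500e-04 m)² = 2.087e-06 m²
Total conductor length (both ways) L = 2 × 12.3 = 24.6 m
R = ρL/A = (2.62×10^-8)(24.6)/(2.087e-06) = 0.3089 Ω
V = IR = 11.1 × 0.3089 = 3.43 V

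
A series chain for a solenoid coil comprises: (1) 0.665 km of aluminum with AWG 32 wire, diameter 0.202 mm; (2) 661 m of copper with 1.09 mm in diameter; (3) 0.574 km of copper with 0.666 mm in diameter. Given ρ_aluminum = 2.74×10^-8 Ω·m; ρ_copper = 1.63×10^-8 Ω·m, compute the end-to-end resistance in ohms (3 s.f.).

607 Ω

Seg 1: A = π(0.202/2 mm)² = π(1.0100e-04 m)² = 3.205e-08 m²
R_1 = (2.74×10^-8)(665)/(3.205e-08) = 568.6 Ω
Seg 2: A = π(d/2)² = π(5.4500e-04 m)² = 9.331e-07 m²
R_2 = (1.63×10^-8)(661)/(9.331e-07) = 11.55 Ω
Seg 3: A = π(d/2)² = π(3.3300e-04 m)² = 3.484e-07 m²
R_3 = (1.63×10^-8)(574)/(3.484e-07) = 26.86 Ω
R_total = R_1 + R_2 + R_3 = 607 Ω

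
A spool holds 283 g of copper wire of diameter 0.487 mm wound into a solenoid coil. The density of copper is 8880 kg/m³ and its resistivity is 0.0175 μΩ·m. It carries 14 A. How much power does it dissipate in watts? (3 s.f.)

ρ = 0.0175 μΩ·m = 1.75×10^-8 Ω·m
A = π(d/2)² = π(2.4350e-04 m)² = 1.8627e-07 m²
L = m/(density·A) = 0.283/(8880×1.8627e-07) = 171.1 m
R = ρL/A = (1.75×10^-8)(171.1)/(1.8627e-07) = 16.07 Ω
P = I²R = (14)² × 16.07 = 3150 W

3150 W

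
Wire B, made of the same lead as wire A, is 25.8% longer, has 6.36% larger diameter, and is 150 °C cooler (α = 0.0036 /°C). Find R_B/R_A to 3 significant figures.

R ∝ ρL/d² with ρ ∝ (1+αΔT), so R_B/R_A = (1 + 25.8/100) × (1 + 6.36/100)⁻² × (1 − 0.0036×150)
= 1.258 × 0.884 × 0.46 = 0.512

0.512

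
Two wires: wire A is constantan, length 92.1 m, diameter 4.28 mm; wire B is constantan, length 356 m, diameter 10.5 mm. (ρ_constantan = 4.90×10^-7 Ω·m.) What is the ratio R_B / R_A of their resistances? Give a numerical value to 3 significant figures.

0.642

R ∝ ρL/d², so R_B/R_A = (L_B/L_A) × (d_A/d_B)²
= (356/92.1) × (4.28/10.5)² = 0.642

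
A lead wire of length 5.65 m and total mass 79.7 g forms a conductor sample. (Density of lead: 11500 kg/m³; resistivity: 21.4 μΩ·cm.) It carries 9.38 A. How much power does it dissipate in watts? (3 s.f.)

ρ = 21.4 μΩ·cm = 2.14×10^-7 Ω·m
A = m/(density·L) = 0.0797/(11500×5.65) = 1.2266e-06 m²
R = ρL/A = (2.14×10^-7)(5.65)/(1.2266e-06) = 0.9857 Ω
P = I²R = (9.38)² × 0.9857 = 86.7 W

86.7 W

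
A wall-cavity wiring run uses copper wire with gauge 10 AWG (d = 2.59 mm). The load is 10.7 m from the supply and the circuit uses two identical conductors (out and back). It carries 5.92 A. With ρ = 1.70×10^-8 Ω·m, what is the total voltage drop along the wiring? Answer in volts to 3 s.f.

A = π(2.59/2 mm)² = π(1.2950e-03 m)² = 5.269e-06 m²
Total conductor length (both ways) L = 2 × 10.7 = 21.4 m
R = ρL/A = (1.70×10^-8)(21.4)/(5.269e-06) = 0.06905 Ω
V = IR = 5.92 × 0.06905 = 0.409 V

0.409 V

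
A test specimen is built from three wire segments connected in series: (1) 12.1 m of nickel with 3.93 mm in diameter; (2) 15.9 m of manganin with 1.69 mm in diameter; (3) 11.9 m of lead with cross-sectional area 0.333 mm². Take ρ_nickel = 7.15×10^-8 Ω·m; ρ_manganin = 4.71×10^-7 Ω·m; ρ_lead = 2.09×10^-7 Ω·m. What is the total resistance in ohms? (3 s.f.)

10.9 Ω

Seg 1: A = π(d/2)² = π(1.9650e-03 m)² = 1.213e-05 m²
R_1 = (7.15×10^-8)(12.1)/(1.213e-05) = 0.07132 Ω
Seg 2: A = π(d/2)² = π(8.4500e-04 m)² = 2.243e-06 m²
R_2 = (4.71×10^-7)(15.9)/(2.243e-06) = 3.339 Ω
Seg 3: A = 0.333 mm² = 3.330e-07 m²
R_3 = (2.09×10^-7)(11.9)/(3.330e-07) = 7.469 Ω
R_total = R_1 + R_2 + R_3 = 10.9 Ω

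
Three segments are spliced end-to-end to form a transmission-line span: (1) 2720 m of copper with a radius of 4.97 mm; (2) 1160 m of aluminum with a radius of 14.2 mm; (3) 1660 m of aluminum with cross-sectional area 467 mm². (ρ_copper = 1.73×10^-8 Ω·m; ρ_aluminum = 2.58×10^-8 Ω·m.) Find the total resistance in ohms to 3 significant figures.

Seg 1: A = πr² = π(4.9700e-03 m)² = 7.760e-05 m²
R_1 = (1.73×10^-8)(2720)/(7.760e-05) = 0.6064 Ω
Seg 2: A = πr² = π(1.4200e-02 m)² = 6.335e-04 m²
R_2 = (2.58×10^-8)(1160)/(6.335e-04) = 0.04724 Ω
Seg 3: A = 467 mm² = 4.670e-04 m²
R_3 = (2.58×10^-8)(1660)/(4.670e-04) = 0.09171 Ω
R_total = R_1 + R_2 + R_3 = 0.745 Ω

0.745 Ω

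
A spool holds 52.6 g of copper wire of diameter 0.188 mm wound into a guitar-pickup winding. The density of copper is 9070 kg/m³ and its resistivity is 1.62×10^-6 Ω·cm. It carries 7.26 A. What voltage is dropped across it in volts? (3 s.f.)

ρ = 1.62×10^-6 Ω·cm = 1.62×10^-8 Ω·m
A = π(d/2)² = π(9.4000e-05 m)² = 2.7759e-08 m²
L = m/(density·A) = 0.0526/(9070×2.7759e-08) = 208.9 m
R = ρL/A = (1.62×10^-8)(208.9)/(2.7759e-08) = 121.9 Ω
V = IR = 7.26 × 121.9 = 885 V

885 V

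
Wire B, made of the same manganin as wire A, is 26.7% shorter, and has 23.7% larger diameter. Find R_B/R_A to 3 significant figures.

0.479

R ∝ L/d², so R_B/R_A = (1 − 26.7/100) × (1 + 23.7/100)⁻²
= 0.733 × 0.6535 = 0.479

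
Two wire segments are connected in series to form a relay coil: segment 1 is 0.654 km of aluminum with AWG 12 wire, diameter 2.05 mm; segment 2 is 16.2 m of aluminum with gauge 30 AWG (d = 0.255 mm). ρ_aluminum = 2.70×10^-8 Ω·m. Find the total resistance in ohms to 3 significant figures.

13.9 Ω

Segment 1: A = π(2.05/2 mm)² = π(1.0250e-03 m)² = 3.301e-06 m²
R₁ = ρL/A = (2.70×10^-8)(654)/(3.301e-06) = 5.35 Ω
Segment 2: A = π(0.255/2 mm)² = π(1.2750e-04 m)² = 5.107e-08 m²
R₂ = (2.70×10^-8)(16.2)/(5.107e-08) = 8.565 Ω
R = R₁ + R₂ = 13.9 Ω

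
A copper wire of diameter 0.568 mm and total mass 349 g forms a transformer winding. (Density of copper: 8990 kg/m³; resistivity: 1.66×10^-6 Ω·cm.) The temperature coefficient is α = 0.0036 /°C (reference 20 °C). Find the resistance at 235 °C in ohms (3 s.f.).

17.8 Ω

ρ = 1.66×10^-6 Ω·cm = 1.66×10^-8 Ω·m
A = π(d/2)² = π(2.8400e-04 m)² = 2.5339e-07 m²
L = m/(density·A) = 0.349/(8990×2.5339e-07) = 153.2 m
R = ρL/A = (1.66×10^-8)(153.2)/(2.5339e-07) = 10.04 Ω
R(235 °C) = 10.04 × (1 + 0.0036×215) = 17.8 Ω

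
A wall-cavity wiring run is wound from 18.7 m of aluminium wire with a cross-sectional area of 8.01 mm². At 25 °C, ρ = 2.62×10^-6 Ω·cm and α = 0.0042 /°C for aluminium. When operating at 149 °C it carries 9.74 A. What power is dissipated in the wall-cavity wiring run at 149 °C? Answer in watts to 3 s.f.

ρ = 2.62×10^-6 Ω·cm = 2.62×10^-8 Ω·m
A = 8.01 mm² = 8.010e-06 m²
R₍25₎ = ρL/A = (2.62×10^-8)(18.7)/(8.010e-06) = 0.06117 Ω
R₍149₎ = R₍25₎(1 + αΔT) = 0.06117 × (1 + 0.0042×124) = 0.09302 Ω
P = I²R = (9.74)² × 0.09302 = 8.82 W

8.82 W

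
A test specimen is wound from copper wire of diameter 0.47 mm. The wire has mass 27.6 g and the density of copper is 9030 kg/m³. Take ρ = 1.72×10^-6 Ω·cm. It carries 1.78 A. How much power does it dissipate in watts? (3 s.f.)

ρ = 1.72×10^-6 Ω·cm = 1.72×10^-8 Ω·m
A = π(d/2)² = π(2.3500e-04 m)² = 1.7349e-07 m²
L = m/(density·A) = 0.0276/(9030×1.7349e-07) = 17.62 m
R = ρL/A = (1.72×10^-8)(17.62)/(1.7349e-07) = 1.747 Ω
P = I²R = (1.78)² × 1.747 = 5.53 W

5.53 W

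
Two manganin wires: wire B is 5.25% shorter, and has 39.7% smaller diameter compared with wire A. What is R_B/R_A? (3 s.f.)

2.61

R ∝ L/d², so R_B/R_A = (1 − 5.25/100) × (1 − 39.7/100)⁻²
= 0.9475 × 2.75 = 2.61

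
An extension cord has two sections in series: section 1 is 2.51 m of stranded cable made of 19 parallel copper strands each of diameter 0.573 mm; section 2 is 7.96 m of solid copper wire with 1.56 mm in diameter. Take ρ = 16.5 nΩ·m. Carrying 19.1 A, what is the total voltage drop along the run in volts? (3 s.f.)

1.47 V

ρ = 16.5 nΩ·m = 1.65×10^-8 Ω·m
Section 1: A_strand = π(2.8650e-04)² = 2.579e-07 m²; R₁ = ρL/(N·A_s) = (1.65×10^-8)(2.51)/(19×2.579e-07) = 0.008453 Ω
Section 2: A = π(d/2)² = π(7.8000e-04 m)² = 1.911e-06 m²
R₂ = (1.65×10^-8)(7.96)/(1.911e-06) = 0.06872 Ω
R = R₁ + R₂ = 0.07717 Ω
V = IR = 19.1 × 0.07717 = 1.47 V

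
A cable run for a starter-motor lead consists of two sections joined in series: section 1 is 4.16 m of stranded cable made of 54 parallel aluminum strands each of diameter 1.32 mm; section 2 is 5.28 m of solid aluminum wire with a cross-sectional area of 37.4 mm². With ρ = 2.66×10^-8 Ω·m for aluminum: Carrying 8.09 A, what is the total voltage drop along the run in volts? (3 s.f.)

0.0425 V

Section 1: A_strand = π(6.6000e-04)² = 1.368e-06 m²; R₁ = ρL/(N·A_s) = (2.66×10^-8)(4.16)/(54×1.368e-06) = 0.001497 Ω
Section 2: A = 37.4 mm² = 3.740e-05 m²
R₂ = (2.66×10^-8)(5.28)/(3.740e-05) = 0.003755 Ω
R = R₁ + R₂ = 0.005253 Ω
V = IR = 8.09 × 0.005253 = 0.0425 V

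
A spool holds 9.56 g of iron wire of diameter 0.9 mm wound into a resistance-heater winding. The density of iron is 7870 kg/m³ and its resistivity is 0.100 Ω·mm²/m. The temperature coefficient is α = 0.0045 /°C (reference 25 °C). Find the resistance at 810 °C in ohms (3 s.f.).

ρ = 0.100 Ω·mm²/m = 1.00×10^-7 Ω·m
A = π(d/2)² = π(4.5000e-04 m)² = 6.3617e-07 m²
L = m/(density·A) = 0.00956/(7870×6.3617e-07) = 1.909 m
R = ρL/A = (1.00×10^-7)(1.909)/(6.3617e-07) = 0.3001 Ω
R(810 °C) = 0.3001 × (1 + 0.0045×785) = 1.36 Ω

1.36 Ω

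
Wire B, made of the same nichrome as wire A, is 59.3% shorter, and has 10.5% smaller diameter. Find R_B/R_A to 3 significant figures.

0.508

R ∝ L/d², so R_B/R_A = (1 − 59.3/100) × (1 − 10.5/100)⁻²
= 0.407 × 1.248 = 0.508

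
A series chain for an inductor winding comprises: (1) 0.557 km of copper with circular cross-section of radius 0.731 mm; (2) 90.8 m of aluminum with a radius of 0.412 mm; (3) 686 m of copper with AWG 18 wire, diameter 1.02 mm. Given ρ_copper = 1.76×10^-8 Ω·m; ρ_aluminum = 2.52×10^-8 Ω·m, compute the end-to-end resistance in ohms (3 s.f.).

Seg 1: A = πr² = π(7.3100e-04 m)² = 1.679e-06 m²
R_1 = (1.76×10^-8)(557)/(1.679e-06) = 5.84 Ω
Seg 2: A = πr² = π(4.1200e-04 m)² = 5.333e-07 m²
R_2 = (2.52×10^-8)(90.8)/(5.333e-07) = 4.291 Ω
Seg 3: A = π(1.02/2 mm)² = π(5.1000e-04 m)² = 8.171e-07 m²
R_3 = (1.76×10^-8)(686)/(8.171e-07) = 14.78 Ω
R_total = R_1 + R_2 + R_3 = 24.9 Ω

24.9 Ω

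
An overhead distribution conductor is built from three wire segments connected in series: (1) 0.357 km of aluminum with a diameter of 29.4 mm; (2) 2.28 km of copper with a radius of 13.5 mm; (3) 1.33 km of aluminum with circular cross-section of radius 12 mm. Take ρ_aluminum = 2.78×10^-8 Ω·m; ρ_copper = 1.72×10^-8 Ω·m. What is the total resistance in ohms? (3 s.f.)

0.165 Ω

Seg 1: A = π(d/2)² = π(1.4700e-02 m)² = 6.789e-04 m²
R_1 = (2.78×10^-8)(357)/(6.789e-04) = 0.01462 Ω
Seg 2: A = πr² = π(1.3500e-02 m)² = 5.726e-04 m²
R_2 = (1.72×10^-8)(2280)/(5.726e-04) = 0.06849 Ω
Seg 3: A = πr² = π(1.2000e-02 m)² = 4.524e-04 m²
R_3 = (2.78×10^-8)(1330)/(4.524e-04) = 0.08173 Ω
R_total = R_1 + R_2 + R_3 = 0.165 Ω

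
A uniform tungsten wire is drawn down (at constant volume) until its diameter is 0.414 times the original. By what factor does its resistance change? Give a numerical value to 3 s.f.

Volume constant ⇒ L' = L/r² with r = 0.414. R' = ρL'/A' = ρ(L/r²)/(πr²d₀²/4) = R/r⁴.
Factor = 34.0

34.0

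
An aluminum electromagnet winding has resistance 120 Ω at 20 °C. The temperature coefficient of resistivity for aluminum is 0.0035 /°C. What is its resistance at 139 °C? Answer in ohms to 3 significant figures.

170 Ω

ΔT = 139 − 20 = 119 °C
R = R₀(1 + αΔT) = 120 × (1 + 0.0035×119) = 120 × 1.417 = 170 Ω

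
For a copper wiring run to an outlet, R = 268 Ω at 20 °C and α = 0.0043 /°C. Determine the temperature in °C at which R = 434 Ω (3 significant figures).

164 °C

R = R₀(1 + α(T − T₀)) ⇒ T = T₀ + (R/R₀ − 1)/α
T = 20 + (434/268 − 1)/0.0043 = 20 + (0.6194)/0.0043 = 164 °C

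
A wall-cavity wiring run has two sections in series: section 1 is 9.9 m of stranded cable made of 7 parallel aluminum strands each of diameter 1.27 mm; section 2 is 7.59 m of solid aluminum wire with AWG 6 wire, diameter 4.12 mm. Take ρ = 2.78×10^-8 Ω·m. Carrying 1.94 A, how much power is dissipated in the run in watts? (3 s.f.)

0.176 W

Section 1: A_strand = π(6.3500e-04)² = 1.267e-06 m²; R₁ = ρL/(N·A_s) = (2.78×10^-8)(9.9)/(7×1.267e-06) = 0.03104 Ω
Section 2: A = π(4.12/2 mm)² = π(2.0600e-03 m)² = 1.333e-05 m²
R₂ = (2.78×10^-8)(7.59)/(1.333e-05) = 0.01583 Ω
R = R₁ + R₂ = 0.04686 Ω
P = I²R = (1.94)² × 0.04686 = 0.176 W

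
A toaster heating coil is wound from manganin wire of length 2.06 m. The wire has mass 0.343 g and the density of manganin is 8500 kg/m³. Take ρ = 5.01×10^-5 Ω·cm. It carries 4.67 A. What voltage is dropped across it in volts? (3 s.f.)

ρ = 5.01×10^-5 Ω·cm = 5.01×10^-7 Ω·m
A = m/(density·L) = 3.430×10^-4/(8500×2.06) = 1.9589e-08 m²
R = ρL/A = (5.01×10^-7)(2.06)/(1.9589e-08) = 52.69 Ω
V = IR = 4.67 × 52.69 = 246 V

246 V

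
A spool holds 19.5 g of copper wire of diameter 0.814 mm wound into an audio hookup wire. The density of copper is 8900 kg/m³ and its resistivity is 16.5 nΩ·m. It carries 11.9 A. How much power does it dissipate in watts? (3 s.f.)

18.9 W

ρ = 16.5 nΩ·m = 1.65×10^-8 Ω·m
A = π(d/2)² = π(4.0700e-04 m)² = 5.2040e-07 m²
L = m/(density·A) = 0.0195/(8900×5.2040e-07) = 4.21 m
R = ρL/A = (1.65×10^-8)(4.21)/(5.2040e-07) = 0.1335 Ω
P = I²R = (11.9)² × 0.1335 = 18.9 W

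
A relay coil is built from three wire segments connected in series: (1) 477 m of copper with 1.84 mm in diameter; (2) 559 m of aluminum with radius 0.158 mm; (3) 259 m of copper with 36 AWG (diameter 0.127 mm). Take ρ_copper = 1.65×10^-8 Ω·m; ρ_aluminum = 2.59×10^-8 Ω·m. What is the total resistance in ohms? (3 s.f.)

525 Ω

Seg 1: A = π(d/2)² = π(9.2000e-04 m)² = 2.659e-06 m²
R_1 = (1.65×10^-8)(477)/(2.659e-06) = 2.96 Ω
Seg 2: A = πr² = π(1.5800e-04 m)² = 7.843e-08 m²
R_2 = (2.59×10^-8)(559)/(7.843e-08) = 184.6 Ω
Seg 3: A = π(0.127/2 mm)² = π(6.3500e-05 m)² = 1.267e-08 m²
R_3 = (1.65×10^-8)(259)/(1.267e-08) = 337.4 Ω
R_total = R_1 + R_2 + R_3 = 525 Ω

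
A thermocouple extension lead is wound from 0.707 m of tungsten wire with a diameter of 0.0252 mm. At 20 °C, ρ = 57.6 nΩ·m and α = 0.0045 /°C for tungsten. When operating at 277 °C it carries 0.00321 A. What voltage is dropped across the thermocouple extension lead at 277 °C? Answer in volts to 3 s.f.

0.565 V

ρ = 57.6 nΩ·m = 5.76×10^-8 Ω·m
A = π(d/2)² = π(1.2600e-05 m)² = 4.988e-10 m²
R₍20₎ = ρL/A = (5.76×10^-8)(0.707)/(4.988e-10) = 81.65 Ω
R₍277₎ = R₍20₎(1 + αΔT) = 81.65 × (1 + 0.0045×257) = 176.1 Ω
V = IR = 0.00321 × 176.1 = 0.565 V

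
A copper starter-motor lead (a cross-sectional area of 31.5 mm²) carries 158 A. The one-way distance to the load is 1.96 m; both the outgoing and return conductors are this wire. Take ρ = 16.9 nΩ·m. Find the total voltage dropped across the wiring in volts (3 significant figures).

ρ = 16.9 nΩ·m = 1.69×10^-8 Ω·m
A = 31.5 mm² = 3.150e-05 m²
Total conductor length (both ways) L = 2 × 1.96 = 3.92 m
R = ρL/A = (1.69×10^-8)(3.92)/(3.150e-05) = 0.002103 Ω
V = IR = 158 × 0.002103 = 0.332 V

0.332 V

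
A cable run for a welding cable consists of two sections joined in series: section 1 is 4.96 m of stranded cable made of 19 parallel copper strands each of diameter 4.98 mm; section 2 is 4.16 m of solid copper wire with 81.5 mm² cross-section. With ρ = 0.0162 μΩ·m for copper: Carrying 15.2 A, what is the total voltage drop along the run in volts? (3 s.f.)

ρ = 0.0162 μΩ·m = 1.62×10^-8 Ω·m
Section 1: A_strand = π(2.4900e-03)² = 1.948e-05 m²; R₁ = ρL/(N·A_s) = (1.62×10^-8)(4.96)/(19×1.948e-05) = 2.171×10^-4 Ω
Section 2: A = 81.5 mm² = 8.150e-05 m²
R₂ = (1.62×10^-8)(4.16)/(8.150e-05) = 8.269×10^-4 Ω
R = R₁ + R₂ = 0.001044 Ω
V = IR = 15.2 × 0.001044 = 0.0159 V

0.0159 V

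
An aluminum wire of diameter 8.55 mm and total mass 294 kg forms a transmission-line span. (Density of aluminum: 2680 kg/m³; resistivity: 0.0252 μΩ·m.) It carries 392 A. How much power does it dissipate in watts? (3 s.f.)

ρ = 0.0252 μΩ·m = 2.52×10^-8 Ω·m
A = π(d/2)² = π(4.2750e-03 m)² = 5.7415e-05 m²
L = m/(density·A) = 294/(2680×5.7415e-05) = 1911 m
R = ρL/A = (2.52×10^-8)(1911)/(5.7415e-05) = 0.8386 Ω
P = I²R = (392)² × 0.8386 = 1.29×10^5 W

1.29×10^5 W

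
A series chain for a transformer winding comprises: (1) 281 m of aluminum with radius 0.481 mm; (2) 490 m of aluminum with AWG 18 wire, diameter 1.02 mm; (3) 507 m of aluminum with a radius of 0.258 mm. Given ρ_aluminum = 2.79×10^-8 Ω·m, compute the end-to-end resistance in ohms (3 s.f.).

95.2 Ω

Seg 1: A = πr² = π(4.8100e-04 m)² = 7.268e-07 m²
R_1 = (2.79×10^-8)(281)/(7.268e-07) = 10.79 Ω
Seg 2: A = π(1.02/2 mm)² = π(5.1000e-04 m)² = 8.171e-07 m²
R_2 = (2.79×10^-8)(490)/(8.171e-07) = 16.73 Ω
Seg 3: A = πr² = π(2.5800e-04 m)² = 2.091e-07 m²
R_3 = (2.79×10^-8)(507)/(2.091e-07) = 67.64 Ω
R_total = R_1 + R_2 + R_3 = 95.2 Ω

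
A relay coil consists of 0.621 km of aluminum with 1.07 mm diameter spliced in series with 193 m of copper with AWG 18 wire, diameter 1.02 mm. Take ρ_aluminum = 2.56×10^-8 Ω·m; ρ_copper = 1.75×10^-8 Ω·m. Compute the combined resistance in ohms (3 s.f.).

Segment 1: A = π(d/2)² = π(5.3500e-04 m)² = 8.992e-07 m²
R₁ = ρL/A = (2.56×10^-8)(621)/(8.992e-07) = 17.68 Ω
Segment 2: A = π(1.02/2 mm)² = π(5.1000e-04 m)² = 8.171e-07 m²
R₂ = (1.75×10^-8)(193)/(8.171e-07) = 4.133 Ω
R = R₁ + R₂ = 21.8 Ω

21.8 Ω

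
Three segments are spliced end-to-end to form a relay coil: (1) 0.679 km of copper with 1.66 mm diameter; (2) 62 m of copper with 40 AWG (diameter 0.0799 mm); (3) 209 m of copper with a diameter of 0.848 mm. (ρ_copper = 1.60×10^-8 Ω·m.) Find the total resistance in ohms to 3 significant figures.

Seg 1: A = π(d/2)² = π(8.3000e-04 m)² = 2.164e-06 m²
R_1 = (1.60×10^-8)(679)/(2.164e-06) = 5.02 Ω
Seg 2: A = π(0.0799/2 mm)² = π(3.9950e-05 m)² = 5.014e-09 m²
R_2 = (1.60×10^-8)(62)/(5.014e-09) = 197.8 Ω
Seg 3: A = π(d/2)² = π(4.2400e-04 m)² = 5.648e-07 m²
R_3 = (1.60×10^-8)(209)/(5.648e-07) = 5.921 Ω
R_total = R_1 + R_2 + R_3 = 209 Ω

209 Ω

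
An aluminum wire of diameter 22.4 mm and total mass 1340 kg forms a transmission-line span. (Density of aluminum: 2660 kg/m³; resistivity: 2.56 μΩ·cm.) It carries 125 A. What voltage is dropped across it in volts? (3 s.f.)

10.4 V

ρ = 2.56 μΩ·cm = 2.56×10^-8 Ω·m
A = π(d/2)² = π(1.1200e-02 m)² = 3.9408e-04 m²
L = m/(density·A) = 1340/(2660×3.9408e-04) = 1278 m
R = ρL/A = (2.56×10^-8)(1278)/(3.9408e-04) = 0.08304 Ω
V = IR = 125 × 0.08304 = 10.4 V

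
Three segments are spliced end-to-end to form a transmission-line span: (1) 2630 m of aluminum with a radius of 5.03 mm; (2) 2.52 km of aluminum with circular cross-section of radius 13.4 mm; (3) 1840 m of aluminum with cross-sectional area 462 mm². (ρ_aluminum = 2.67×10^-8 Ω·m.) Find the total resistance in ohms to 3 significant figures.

Seg 1: A = πr² = π(5.0300e-03 m)² = 7.949e-05 m²
R_1 = (2.67×10^-8)(2630)/(7.949e-05) = 0.8834 Ω
Seg 2: A = πr² = π(1.3400e-02 m)² = 5.641e-04 m²
R_2 = (2.67×10^-8)(2520)/(5.641e-04) = 0.1193 Ω
Seg 3: A = 462 mm² = 4.620e-04 m²
R_3 = (2.67×10^-8)(1840)/(4.620e-04) = 0.1063 Ω
R_total = R_1 + R_2 + R_3 = 1.11 Ω

1.11 Ω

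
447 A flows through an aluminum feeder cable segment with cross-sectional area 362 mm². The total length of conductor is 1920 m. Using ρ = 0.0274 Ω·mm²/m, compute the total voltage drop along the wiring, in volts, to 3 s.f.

ρ = 0.0274 Ω·mm²/m = 2.74×10^-8 Ω·m
A = 362 mm² = 3.620e-04 m²
R = ρL/A = (2.74×10^-8)(1920)/(3.620e-04) = 0.1453 Ω
V = IR = 447 × 0.1453 = 65.0 V

65.0 V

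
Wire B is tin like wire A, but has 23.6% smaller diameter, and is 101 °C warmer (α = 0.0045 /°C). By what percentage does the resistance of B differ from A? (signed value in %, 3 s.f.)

149%

R ∝ ρL/d² with ρ ∝ (1+αΔT), so R_B/R_A = (1 − 23.6/100)⁻² × (1 + 0.0045×101)
= 1.713 × 1.454 = 2.492
(R_B − R_A)/R_A = 2.492 − 1 = 149%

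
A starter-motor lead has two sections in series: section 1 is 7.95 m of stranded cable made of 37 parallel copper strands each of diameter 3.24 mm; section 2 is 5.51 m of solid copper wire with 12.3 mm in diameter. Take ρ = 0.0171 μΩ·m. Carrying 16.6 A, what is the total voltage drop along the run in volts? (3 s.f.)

0.0206 V

ρ = 0.0171 μΩ·m = 1.71×10^-8 Ω·m
Section 1: A_strand = π(1.6200e-03)² = 8.245e-06 m²; R₁ = ρL/(N·A_s) = (1.71×10^-8)(7.95)/(37×8.245e-06) = 4.456×10^-4 Ω
Section 2: A = π(d/2)² = π(6.1500e-03 m)² = 1.188e-04 m²
R₂ = (1.71×10^-8)(5.51)/(1.188e-04) = 7.930×10^-4 Ω
R = R₁ + R₂ = 0.001239 Ω
V = IR = 16.6 × 0.001239 = 0.0206 V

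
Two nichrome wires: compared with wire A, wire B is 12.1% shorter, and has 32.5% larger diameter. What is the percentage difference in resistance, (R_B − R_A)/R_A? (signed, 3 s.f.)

-49.9%

R ∝ L/d², so R_B/R_A = (1 − 12.1/100) × (1 + 32.5/100)⁻²
= 0.879 × 0.5696 = 0.5007
(R_B − R_A)/R_A = 0.5007 − 1 = -49.9%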